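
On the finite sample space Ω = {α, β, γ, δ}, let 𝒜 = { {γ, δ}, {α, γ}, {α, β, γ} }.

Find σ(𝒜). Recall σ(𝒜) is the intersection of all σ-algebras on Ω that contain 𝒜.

Answer: σ(𝒜) = { {}, {α}, {β}, {γ}, {δ}, {α, β}, {α, γ}, {α, δ}, {β, γ}, {β, δ}, {γ, δ}, {α, β, γ}, {α, β, δ}, {α, γ, δ}, {β, γ, δ}, Ω }

Check:
Take S₀ = 𝒜 ∪ {∅, Ω} = { {}, {α, γ}, {γ, δ}, {α, β, γ}, Ω }.
Step 1: 4 new —
  {δ}  = ᶜ of {α, β, γ}
  {α, β}  = ᶜ of {γ, δ}
  {β, δ}  = ᶜ of {α, γ}
  {α, γ, δ}  = {γ, δ} ∪ {α, γ}
  [9 total]
Step 2 (3 new):
  {β}  = ᶜ of {α, γ, δ}
  {α, β, δ}  = {α, β} ∪ {δ}
  {β, γ, δ}  = {γ, δ} ∪ {β, δ}
  [12 total]
Step 3 adds 2:
  {α}  = ᶜ of {β, γ, δ}
  {γ}  = ᶜ of {α, β, δ}
  [14 total]
Step 4: +2 →
  {α, δ}  = {δ} ∪ {α}
  {β, γ}  = {γ} ∪ {β}
  [16 total]
Step 5: already closed under ᶜ and ∪.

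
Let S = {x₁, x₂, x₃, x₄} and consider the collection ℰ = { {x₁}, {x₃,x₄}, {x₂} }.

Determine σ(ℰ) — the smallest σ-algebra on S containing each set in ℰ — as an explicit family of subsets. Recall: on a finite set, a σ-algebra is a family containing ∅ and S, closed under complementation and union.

Initial family (5 sets): { {}, {x₁}, {x₂}, {x₃,x₄}, S }.
Round 1 (3 new):
  {x₁,x₂}  = {x₃,x₄}ᶜ
  {x₁,x₃,x₄}  = {x₂}ᶜ
  {x₂,x₃,x₄}  = {x₁}ᶜ
  (now 8)
Round 2: already closed under ᶜ and ∪.

σ(ℰ) = { {}, {x₁}, {x₂}, {x₁,x₂}, {x₃,x₄}, {x₁,x₃,x₄}, {x₂,x₃,x₄}, S }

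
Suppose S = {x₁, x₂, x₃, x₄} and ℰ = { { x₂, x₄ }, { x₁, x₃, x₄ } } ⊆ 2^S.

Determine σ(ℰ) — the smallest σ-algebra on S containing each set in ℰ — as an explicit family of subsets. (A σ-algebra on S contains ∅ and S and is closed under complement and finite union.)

Answer: σ(ℰ) = { {}, { x₂ }, { x₄ }, { x₁, x₃ }, { x₂, x₄ }, { x₁, x₂, x₃ }, { x₁, x₃, x₄ }, S }

Check:
Start: ℰ ∪ {∅, S} = { {}, { x₂, x₄ }, { x₁, x₃, x₄ }, S }.
Round 1: 2 new —
  { x₂ }  = complement { x₁, x₃, x₄ }
  { x₁, x₃ }  = complement { x₂, x₄ }
  — 6 sets.
Round 2. New:
  { x₁, x₂, x₃ }  = { x₁, x₃ } ∪ { x₂ }
  — 7 sets.
Round 3: +1 →
  { x₄ }  = complement { x₁, x₂, x₃ }
  — 8 sets.
After Round 4 the family is unchanged; done.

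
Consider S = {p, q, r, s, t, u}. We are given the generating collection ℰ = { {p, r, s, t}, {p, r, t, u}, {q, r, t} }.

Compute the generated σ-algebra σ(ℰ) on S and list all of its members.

σ(ℰ) (32 sets): { ∅, {p}, {q}, {s}, {u}, {p, q}, {p, s}, {p, u}, {q, s}, {q, u}, {r, t}, {s, u}, {p, q, s}, {p, q, u}, {p, r, t}, {p, s, u}, {q, r, t}, {q, s, u}, {r, s, t}, {r, t, u}, {p, q, r, t}, {p, q, s, u}, {p, r, s, t}, {p, r, t, u}, {q, r, s, t}, {q, r, t, u}, {r, s, t, u}, {p, q, r, s, t}, {p, q, r, t, u}, {p, r, s, t, u}, {q, r, s, t, u}, S }

Working:
Begin from { ∅, {q, r, t}, {p, r, s, t}, {p, r, t, u}, S } (that is, ℰ plus ∅ and S).
Round 1: +6 →
  {q, s}  = complement {p, r, t, u}
  {q, u}  = complement {p, r, s, t}
  {p, s, u}  = complement {q, r, t}
  {p, q, r, s, t}  = {q, r, t} ∪ {p, r, s, t}
  {p, q, r, t, u}  = {p, r, t, u} ∪ {q, r, t}
  {p, r, s, t, u}  = {p, r, t, u} ∪ {p, r, s, t}
  [11 total]
Round 2: 7 new —
  {q}  = complement {p, r, s, t, u}
  {s}  = complement {p, q, r, t, u}
  {u}  = complement {p, q, r, s, t}
  {q, s, u}  = {q, u} ∪ {q, s}
  {p, q, s, u}  = {q, u} ∪ {p, s, u}
  {q, r, s, t}  = {q, r, t} ∪ {q, s}
  {q, r, t, u}  = {q, u} ∪ {q, r, t}
  [18 total]
Round 3: +6 →
  {p, s}  = complement {q, r, t, u}
  {p, u}  = complement {q, r, s, t}
  {r, t}  = complement {p, q, s, u}
  {s, u}  = {s} ∪ {u}
  {p, r, t}  = complement {q, s, u}
  {q, r, s, t, u}  = {q, s, u} ∪ {q, r, t}
  [24 total]
Round 4 (7 new):
  {p}  = complement {q, r, s, t, u}
  {p, q, s}  = {q} ∪ {p, s}
  {p, q, u}  = {p, u} ∪ {q}
  {r, s, t}  = {s} ∪ {r, t}
  {r, t, u}  = {u} ∪ {r, t}
  {p, q, r, t}  = complement {s, u}
  {r, s, t, u}  = {r, t} ∪ {s, u}
  [31 total]
Round 5 (1 new):
  {p, q}  = complement {r, s, t, u}
  [32 total]
Round 6: no new sets; the family is a σ-algebra.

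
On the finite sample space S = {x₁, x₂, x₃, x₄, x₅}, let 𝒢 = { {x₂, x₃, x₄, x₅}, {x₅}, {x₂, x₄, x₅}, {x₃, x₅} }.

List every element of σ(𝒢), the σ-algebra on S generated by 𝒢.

Take S₀ = 𝒢 ∪ {∅, S} = { {}, {x₅}, {x₃, x₅}, {x₂, x₄, x₅}, {x₂, x₃, x₄, x₅}, S }.
Pass 1. New:
  {x₁}  = S∖{x₂, x₃, x₄, x₅}
  {x₁, x₃}  = S∖{x₂, x₄, x₅}
  {x₁, x₂, x₄}  = S∖{x₃, x₅}
  {x₁, x₂, x₃, x₄}  = S∖{x₅}
  [10 total]
Pass 2. New:
  {x₁, x₅}  = {x₅} ∪ {x₁}
  {x₁, x₃, x₅}  = {x₅} ∪ {x₁, x₃}
  {x₁, x₂, x₄, x₅}  = {x₁, x₂, x₄} ∪ {x₅}
  [13 total]
Pass 3 adds 3:
  {x₃}  = S∖{x₁, x₂, x₄, x₅}
  {x₂, x₄}  = S∖{x₁, x₃, x₅}
  {x₂, x₃, x₄}  = S∖{x₁, x₅}
  [16 total]
Pass 4: stable.

|σ(𝒢)| = 16.  σ(𝒢) = { {}, {x₁}, {x₃}, {x₅}, {x₁, x₃}, {x₁, x₅}, {x₂, x₄}, {x₃, x₅}, {x₁, x₂, x₄}, {x₁, x₃, x₅}, {x₂, x₃, x₄}, {x₂, x₄, x₅}, {x₁, x₂, x₃, x₄}, {x₁, x₂, x₄, x₅}, {x₂, x₃, x₄, x₅}, S }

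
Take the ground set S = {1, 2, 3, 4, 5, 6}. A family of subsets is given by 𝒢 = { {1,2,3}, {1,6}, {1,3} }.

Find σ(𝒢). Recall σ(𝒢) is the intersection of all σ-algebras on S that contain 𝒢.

Take S₀ = 𝒢 ∪ {∅, S} = { ∅, {1,3}, {1,6}, {1,2,3}, S }.
Step 1: 5 new —
  {1,3,6}  = {1,3} ∪ {1,6}
  {4,5,6}  = {1,2,3}ᶜ
  {1,2,3,6}  = {1,2,3} ∪ {1,6}
  {2,3,4,5}  = {1,6}ᶜ
  {2,4,5,6}  = {1,3}ᶜ
  (now 10)
Step 2: 7 new —
  {4,5}  = {1,2,3,6}ᶜ
  {2,4,5}  = {1,3,6}ᶜ
  {1,4,5,6}  = {1,6} ∪ {4,5,6}
  {1,2,3,4,5}  = {1,2,3} ∪ {2,3,4,5}
  {1,2,4,5,6}  = {1,6} ∪ {2,4,5,6}
  {1,3,4,5,6}  = {1,3,6} ∪ {4,5,6}
  {2,3,4,5,6}  = {2,3,4,5} ∪ {2,4,5,6}
  (now 17)
Step 3: +6 →
  {1}  = {2,3,4,5,6}ᶜ
  {2}  = {1,3,4,5,6}ᶜ
  {3}  = {1,2,4,5,6}ᶜ
  {6}  = {1,2,3,4,5}ᶜ
  {2,3}  = {1,4,5,6}ᶜ
  {1,3,4,5}  = {4,5} ∪ {1,3}
  (now 23)
Step 4 (9 new):
  {1,2}  = {2} ∪ {1}
  {2,6}  = {1,3,4,5}ᶜ
  {3,6}  = {6} ∪ {3}
  {1,2,6}  = {1,6} ∪ {2}
  {1,4,5}  = {4,5} ∪ {1}
  {2,3,6}  = {6} ∪ {2,3}
  {3,4,5}  = {4,5} ∪ {3}
  {1,2,4,5}  = {2,4,5} ∪ {1}
  {3,4,5,6}  = {3} ∪ {4,5,6}
  (now 32)
After Step 5 the family is unchanged; done.

|σ(𝒢)| = 32.  σ(𝒢) = { ∅, {1}, {2}, {3}, {6}, {1,2}, {1,3}, {1,6}, {2,3}, {2,6}, {3,6}, {4,5}, {1,2,3}, {1,2,6}, {1,3,6}, {1,4,5}, {2,3,6}, {2,4,5}, {3,4,5}, {4,5,6}, {1,2,3,6}, {1,2,4,5}, {1,3,4,5}, {1,4,5,6}, {2,3,4,5}, {2,4,5,6}, {3,4,5,6}, {1,2,3,4,5}, {1,2,4,5,6}, {1,3,4,5,6}, {2,3,4,5,6}, S }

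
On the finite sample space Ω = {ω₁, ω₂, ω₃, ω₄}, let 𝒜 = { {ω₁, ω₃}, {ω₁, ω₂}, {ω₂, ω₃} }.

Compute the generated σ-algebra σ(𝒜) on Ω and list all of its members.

|σ(𝒜)| = 16.  σ(𝒜) = { {}, {ω₁}, {ω₂}, {ω₃}, {ω₄}, {ω₁, ω₂}, {ω₁, ω₃}, {ω₁, ω₄}, {ω₂, ω₃}, {ω₂, ω₄}, {ω₃, ω₄}, {ω₁, ω₂, ω₃}, {ω₁, ω₂, ω₄}, {ω₁, ω₃, ω₄}, {ω₂, ω₃, ω₄}, Ω }

Trace:
Begin from { {}, {ω₁, ω₂}, {ω₁, ω₃}, {ω₂, ω₃}, Ω } (that is, 𝒜 plus ∅ and Ω).
Iteration 1 (4 new):
  {ω₁, ω₄}  = {ω₂, ω₃}ᶜ
  {ω₂, ω₄}  = {ω₁, ω₃}ᶜ
  {ω₃, ω₄}  = {ω₁, ω₂}ᶜ
  {ω₁, ω₂, ω₃}  = {ω₂, ω₃} ∪ {ω₁, ω₂}
  [9 total]
Iteration 2. New:
  {ω₄}  = {ω₁, ω₂, ω₃}ᶜ
  {ω₁, ω₂, ω₄}  = {ω₁, ω₂} ∪ {ω₁, ω₄}
  {ω₁, ω₃, ω₄}  = {ω₃, ω₄} ∪ {ω₁, ω₄}
  {ω₂, ω₃, ω₄}  = {ω₃, ω₄} ∪ {ω₂, ω₃}
  [13 total]
Iteration 3: 3 new —
  {ω₁}  = {ω₂, ω₃, ω₄}ᶜ
  {ω₂}  = {ω₁, ω₃, ω₄}ᶜ
  {ω₃}  = {ω₁, ω₂, ω₄}ᶜ
  [16 total]
Iteration 4: closed — nothing new.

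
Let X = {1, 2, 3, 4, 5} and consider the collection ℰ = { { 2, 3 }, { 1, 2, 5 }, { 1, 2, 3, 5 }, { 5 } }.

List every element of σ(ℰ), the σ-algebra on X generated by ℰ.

σ(ℰ) = { {  }, { 1 }, { 2 }, { 3 }, { 4 }, { 5 }, { 1, 2 }, { 1, 3 }, { 1, 4 }, { 1, 5 }, { 2, 3 }, { 2, 4 }, { 2, 5 }, { 3, 4 }, { 3, 5 }, { 4, 5 }, { 1, 2, 3 }, { 1, 2, 4 }, { 1, 2, 5 }, { 1, 3, 4 }, { 1, 3, 5 }, { 1, 4, 5 }, { 2, 3, 4 }, { 2, 3, 5 }, { 2, 4, 5 }, { 3, 4, 5 }, { 1, 2, 3, 4 }, { 1, 2, 3, 5 }, { 1, 2, 4, 5 }, { 1, 3, 4, 5 }, { 2, 3, 4, 5 }, X }

Trace:
Seed the family with ℰ together with ∅ and X: { {  }, { 5 }, { 2, 3 }, { 1, 2, 5 }, { 1, 2, 3, 5 }, X }.
Iteration 1 (5 new):
  { 4 }  = { 1, 2, 3, 5 }ᶜ
  { 3, 4 }  = { 1, 2, 5 }ᶜ
  { 1, 4, 5 }  = { 2, 3 }ᶜ
  { 2, 3, 5 }  = { 2, 3 } ∪ { 5 }
  { 1, 2, 3, 4 }  = { 5 }ᶜ
  |family| = 11
Iteration 2. New:
  { 1, 4 }  = { 2, 3, 5 }ᶜ
  { 4, 5 }  = { 5 } ∪ { 4 }
  { 2, 3, 4 }  = { 3, 4 } ∪ { 2, 3 }
  { 3, 4, 5 }  = { 3, 4 } ∪ { 5 }
  { 1, 2, 4, 5 }  = { 1, 4, 5 } ∪ { 1, 2, 5 }
  { 1, 3, 4, 5 }  = { 1, 4, 5 } ∪ { 3, 4 }
  { 2, 3, 4, 5 }  = { 3, 4 } ∪ { 2, 3, 5 }
  |family| = 18
Iteration 3: +7 →
  { 1 }  = { 2, 3, 4, 5 }ᶜ
  { 2 }  = { 1, 3, 4, 5 }ᶜ
  { 3 }  = { 1, 2, 4, 5 }ᶜ
  { 1, 2 }  = { 3, 4, 5 }ᶜ
  { 1, 5 }  = { 2, 3, 4 }ᶜ
  { 1, 2, 3 }  = { 4, 5 }ᶜ
  { 1, 3, 4 }  = { 3, 4 } ∪ { 1, 4 }
  |family| = 25
Iteration 4: +7 →
  { 1, 3 }  = { 3 } ∪ { 1 }
  { 2, 4 }  = { 2 } ∪ { 4 }
  { 2, 5 }  = { 1, 3, 4 }ᶜ
  { 3, 5 }  = { 5 } ∪ { 3 }
  { 1, 2, 4 }  = { 1, 2 } ∪ { 1, 4 }
  { 1, 3, 5 }  = { 3 } ∪ { 1, 5 }
  { 2, 4, 5 }  = { 2 } ∪ { 4, 5 }
  |family| = 32
Iteration 5: stable.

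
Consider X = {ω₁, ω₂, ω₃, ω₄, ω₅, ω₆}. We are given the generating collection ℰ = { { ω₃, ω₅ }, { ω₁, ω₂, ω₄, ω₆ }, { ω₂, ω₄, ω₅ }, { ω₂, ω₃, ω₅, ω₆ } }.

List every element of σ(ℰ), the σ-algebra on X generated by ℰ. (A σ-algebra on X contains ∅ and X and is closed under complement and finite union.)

σ(ℰ) (64 sets): { {  }, { ω₁ }, { ω₂ }, { ω₃ }, { ω₄ }, { ω₅ }, { ω₆ }, { ω₁, ω₂ }, { ω₁, ω₃ }, { ω₁, ω₄ }, { ω₁, ω₅ }, { ω₁, ω₆ }, { ω₂, ω₃ }, { ω₂, ω₄ }, { ω₂, ω₅ }, { ω₂, ω₆ }, { ω₃, ω₄ }, { ω₃, ω₅ }, { ω₃, ω₆ }, { ω₄, ω₅ }, { ω₄, ω₆ }, { ω₅, ω₆ }, { ω₁, ω₂, ω₃ }, { ω₁, ω₂, ω₄ }, { ω₁, ω₂, ω₅ }, { ω₁, ω₂, ω₆ }, { ω₁, ω₃, ω₄ }, { ω₁, ω₃, ω₅ }, { ω₁, ω₃, ω₆ }, { ω₁, ω₄, ω₅ }, { ω₁, ω₄, ω₆ }, { ω₁, ω₅, ω₆ }, { ω₂, ω₃, ω₄ }, { ω₂, ω₃, ω₅ }, { ω₂, ω₃, ω₆ }, { ω₂, ω₄, ω₅ }, { ω₂, ω₄, ω₆ }, { ω₂, ω₅, ω₆ }, { ω₃, ω₄, ω₅ }, { ω₃, ω₄, ω₆ }, { ω₃, ω₅, ω₆ }, { ω₄, ω₅, ω₆ }, { ω₁, ω₂, ω₃, ω₄ }, { ω₁, ω₂, ω₃, ω₅ }, { ω₁, ω₂, ω₃, ω₆ }, { ω₁, ω₂, ω₄, ω₅ }, { ω₁, ω₂, ω₄, ω₆ }, { ω₁, ω₂, ω₅, ω₆ }, { ω₁, ω₃, ω₄, ω₅ }, { ω₁, ω₃, ω₄, ω₆ }, { ω₁, ω₃, ω₅, ω₆ }, { ω₁, ω₄, ω₅, ω₆ }, { ω₂, ω₃, ω₄, ω₅ }, { ω₂, ω₃, ω₄, ω₆ }, { ω₂, ω₃, ω₅, ω₆ }, { ω₂, ω₄, ω₅, ω₆ }, { ω₃, ω₄, ω₅, ω₆ }, { ω₁, ω₂, ω₃, ω₄, ω₅ }, { ω₁, ω₂, ω₃, ω₄, ω₆ }, { ω₁, ω₂, ω₃, ω₅, ω₆ }, { ω₁, ω₂, ω₄, ω₅, ω₆ }, { ω₁, ω₃, ω₄, ω₅, ω₆ }, { ω₂, ω₃, ω₄, ω₅, ω₆ }, X }

Check:
Seed the family with ℰ together with ∅ and X: { {  }, { ω₃, ω₅ }, { ω₂, ω₄, ω₅ }, { ω₁, ω₂, ω₄, ω₆ }, { ω₂, ω₃, ω₅, ω₆ }, X }.
Round 1: 5 new —
  { ω₁, ω₄ }  = X∖{ ω₂, ω₃, ω₅, ω₆ }
  { ω₁, ω₃, ω₆ }  = X∖{ ω₂, ω₄, ω₅ }
  { ω₂, ω₃, ω₄, ω₅ }  = { ω₃, ω₅ } ∪ { ω₂, ω₄, ω₅ }
  { ω₁, ω₂, ω₄, ω₅, ω₆ }  = { ω₁, ω₂, ω₄, ω₆ } ∪ { ω₂, ω₄, ω₅ }
  { ω₂, ω₃, ω₄, ω₅, ω₆ }  = { ω₂, ω₃, ω₅, ω₆ } ∪ { ω₂, ω₄, ω₅ }
  (now 11)
Round 2 (10 new):
  { ω₁ }  = X∖{ ω₂, ω₃, ω₄, ω₅, ω₆ }
  { ω₃ }  = X∖{ ω₁, ω₂, ω₄, ω₅, ω₆ }
  { ω₁, ω₆ }  = X∖{ ω₂, ω₃, ω₄, ω₅ }
  { ω₁, ω₂, ω₄, ω₅ }  = { ω₁, ω₄ } ∪ { ω₂, ω₄, ω₅ }
  { ω₁, ω₃, ω₄, ω₅ }  = { ω₁, ω₄ } ∪ { ω₃, ω₅ }
  { ω₁, ω₃, ω₄, ω₆ }  = { ω₁, ω₃, ω₆ } ∪ { ω₁, ω₄ }
  { ω₁, ω₃, ω₅, ω₆ }  = { ω₁, ω₃, ω₆ } ∪ { ω₃, ω₅ }
  { ω₁, ω₂, ω₃, ω₄, ω₅ }  = { ω₂, ω₃, ω₄, ω₅ } ∪ { ω₁, ω₄ }
  { ω₁, ω₂, ω₃, ω₄, ω₆ }  = { ω₁, ω₂, ω₄, ω₆ } ∪ { ω₁, ω₃, ω₆ }
  { ω₁, ω₂, ω₃, ω₅, ω₆ }  = { ω₁, ω₃, ω₆ } ∪ { ω₂, ω₃, ω₅, ω₆ }
  (now 21)
Round 3 adds 12:
  { ω₄ }  = X∖{ ω₁, ω₂, ω₃, ω₅, ω₆ }
  { ω₅ }  = X∖{ ω₁, ω₂, ω₃, ω₄, ω₆ }
  { ω₆ }  = X∖{ ω₁, ω₂, ω₃, ω₄, ω₅ }
  { ω₁, ω₃ }  = { ω₃ } ∪ { ω₁ }
  { ω₂, ω₄ }  = X∖{ ω₁, ω₃, ω₅, ω₆ }
  { ω₂, ω₅ }  = X∖{ ω₁, ω₃, ω₄, ω₆ }
  { ω₂, ω₆ }  = X∖{ ω₁, ω₃, ω₄, ω₅ }
  { ω₃, ω₆ }  = X∖{ ω₁, ω₂, ω₄, ω₅ }
  { ω₁, ω₃, ω₄ }  = { ω₁, ω₄ } ∪ { ω₃ }
  { ω₁, ω₃, ω₅ }  = { ω₃, ω₅ } ∪ { ω₁ }
  { ω₁, ω₄, ω₆ }  = { ω₁, ω₆ } ∪ { ω₁, ω₄ }
  { ω₁, ω₃, ω₄, ω₅, ω₆ }  = { ω₁, ω₃, ω₆ } ∪ { ω₁, ω₃, ω₄, ω₅ }
  (now 33)
Round 4 (26 new):
  { ω₂ }  = X∖{ ω₁, ω₃, ω₄, ω₅, ω₆ }
  { ω₁, ω₅ }  = { ω₁ } ∪ { ω₅ }
  { ω₃, ω₄ }  = { ω₃ } ∪ { ω₄ }
  { ω₄, ω₅ }  = { ω₅ } ∪ { ω₄ }
  { ω₄, ω₆ }  = { ω₆ } ∪ { ω₄ }
  { ω₅, ω₆ }  = { ω₆ } ∪ { ω₅ }
  { ω₁, ω₂, ω₄ }  = { ω₁ } ∪ { ω₂, ω₄ }
  { ω₁, ω₂, ω₅ }  = { ω₂, ω₅ } ∪ { ω₁ }
  { ω₁, ω₂, ω₆ }  = { ω₁ } ∪ { ω₂, ω₆ }
  { ω₁, ω₄, ω₅ }  = { ω₅ } ∪ { ω₁, ω₄ }
  { ω₁, ω₅, ω₆ }  = { ω₁, ω₆ } ∪ { ω₅ }
  { ω₂, ω₃, ω₄ }  = { ω₃ } ∪ { ω₂, ω₄ }
  { ω₂, ω₃, ω₅ }  = X∖{ ω₁, ω₄, ω₆ }
  { ω₂, ω₃, ω₆ }  = { ω₂, ω₆ } ∪ { ω₃ }
  { ω₂, ω₄, ω₆ }  = X∖{ ω₁, ω₃, ω₅ }
  { ω₂, ω₅, ω₆ }  = X∖{ ω₁, ω₃, ω₄ }
  { ω₃, ω₄, ω₅ }  = { ω₃, ω₅ } ∪ { ω₄ }
  { ω₃, ω₄, ω₆ }  = { ω₃, ω₆ } ∪ { ω₄ }
  { ω₃, ω₅, ω₆ }  = { ω₆ } ∪ { ω₃, ω₅ }
  { ω₁, ω₂, ω₃, ω₄ }  = { ω₁, ω₃, ω₄ } ∪ { ω₂, ω₄ }
  { ω₁, ω₂, ω₃, ω₅ }  = { ω₂, ω₅ } ∪ { ω₁, ω₃, ω₅ }
  { ω₁, ω₂, ω₃, ω₆ }  = { ω₁, ω₃, ω₆ } ∪ { ω₂, ω₆ }
  { ω₁, ω₂, ω₅, ω₆ }  = { ω₂, ω₅ } ∪ { ω₁, ω₆ }
  { ω₁, ω₄, ω₅, ω₆ }  = { ω₁, ω₄, ω₆ } ∪ { ω₅ }
  { ω₂, ω₃, ω₄, ω₆ }  = { ω₃, ω₆ } ∪ { ω₂, ω₄ }
  { ω₂, ω₄, ω₅, ω₆ }  = X∖{ ω₁, ω₃ }
  (now 59)
Round 5 adds 5:
  { ω₁, ω₂ }  = { ω₂ } ∪ { ω₁ }
  { ω₂, ω₃ }  = X∖{ ω₁, ω₄, ω₅, ω₆ }
  { ω₁, ω₂, ω₃ }  = { ω₂ } ∪ { ω₁, ω₃ }
  { ω₄, ω₅, ω₆ }  = { ω₅, ω₆ } ∪ { ω₄, ω₅ }
  { ω₃, ω₄, ω₅, ω₆ }  = { ω₃, ω₄, ω₅ } ∪ { ω₅, ω₆ }
  (now 64)
Round 6: no new sets; the family is a σ-algebra.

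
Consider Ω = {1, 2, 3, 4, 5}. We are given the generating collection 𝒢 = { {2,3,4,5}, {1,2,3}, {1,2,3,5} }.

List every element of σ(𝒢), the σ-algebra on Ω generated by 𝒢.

Take S₀ = 𝒢 ∪ {∅, Ω} = { ∅, {1,2,3}, {1,2,3,5}, {2,3,4,5}, Ω }.
Round 1: +3 →
  {1}  = Ω∖{2,3,4,5}
  {4}  = Ω∖{1,2,3,5}
  {4,5}  = Ω∖{1,2,3}
  [8 total]
Round 2. New:
  {1,4}  = {4} ∪ {1}
  {1,4,5}  = {4,5} ∪ {1}
  {1,2,3,4}  = {4} ∪ {1,2,3}
  [11 total]
Round 3. New:
  {5}  = Ω∖{1,2,3,4}
  {2,3}  = Ω∖{1,4,5}
  {2,3,5}  = Ω∖{1,4}
  [14 total]
Round 4. New:
  {1,5}  = {5} ∪ {1}
  {2,3,4}  = {2,3} ∪ {4}
  [16 total]
Round 5: closed — nothing new.

σ(𝒢) = { ∅, {1}, {4}, {5}, {1,4}, {1,5}, {2,3}, {4,5}, {1,2,3}, {1,4,5}, {2,3,4}, {2,3,5}, {1,2,3,4}, {1,2,3,5}, {2,3,4,5}, Ω }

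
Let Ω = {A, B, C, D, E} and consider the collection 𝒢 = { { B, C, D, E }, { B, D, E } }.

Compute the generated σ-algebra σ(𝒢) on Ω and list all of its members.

σ(𝒢) (8 sets): { ∅, { A }, { C }, { A, C }, { B, D, E }, { A, B, D, E }, { B, C, D, E }, Ω }

Working:
Begin from { ∅, { B, D, E }, { B, C, D, E }, Ω } (that is, 𝒢 plus ∅ and Ω).
Iteration 1: +2 →
  { A }  = ᶜ of { B, C, D, E }
  { A, C }  = ᶜ of { B, D, E }
Iteration 2: 1 new —
  { A, B, D, E }  = { B, D, E } ∪ { A }
Iteration 3. New:
  { C }  = ᶜ of { A, B, D, E }
Iteration 4: stable.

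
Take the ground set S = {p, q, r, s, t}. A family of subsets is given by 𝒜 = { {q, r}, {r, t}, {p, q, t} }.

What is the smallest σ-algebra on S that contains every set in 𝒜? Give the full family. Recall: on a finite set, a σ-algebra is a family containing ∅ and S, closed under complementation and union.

Answer: σ(𝒜) = { {}, {p}, {q}, {r}, {s}, {t}, {p, q}, {p, r}, {p, s}, {p, t}, {q, r}, {q, s}, {q, t}, {r, s}, {r, t}, {s, t}, {p, q, r}, {p, q, s}, {p, q, t}, {p, r, s}, {p, r, t}, {p, s, t}, {q, r, s}, {q, r, t}, {q, s, t}, {r, s, t}, {p, q, r, s}, {p, q, r, t}, {p, q, s, t}, {p, r, s, t}, {q, r, s, t}, S }

Working:
Take S₀ = 𝒜 ∪ {∅, S} = { {}, {q, r}, {r, t}, {p, q, t}, S }.
Round 1 (5 new):
  {r, s}  = S∖{p, q, t}
  {p, q, s}  = S∖{r, t}
  {p, s, t}  = S∖{q, r}
  {q, r, t}  = {q, r} ∪ {r, t}
  {p, q, r, t}  = {p, q, t} ∪ {q, r}
Round 2 adds 8:
  {s}  = S∖{p, q, r, t}
  {p, s}  = S∖{q, r, t}
  {q, r, s}  = {r, s} ∪ {q, r}
  {r, s, t}  = {r, s} ∪ {r, t}
  {p, q, r, s}  = {r, s} ∪ {p, q, s}
  {p, q, s, t}  = {p, s, t} ∪ {p, q, s}
  {p, r, s, t}  = {p, s, t} ∪ {r, s}
  {q, r, s, t}  = {r, s} ∪ {q, r, t}
Round 3: 7 new —
  {p}  = S∖{q, r, s, t}
  {q}  = S∖{p, r, s, t}
  {r}  = S∖{p, q, s, t}
  {t}  = S∖{p, q, r, s}
  {p, q}  = S∖{r, s, t}
  {p, t}  = S∖{q, r, s}
  {p, r, s}  = {r, s} ∪ {p, s}
Round 4. New:
  {p, r}  = {r} ∪ {p}
  {q, s}  = {q} ∪ {s}
  {q, t}  = S∖{p, r, s}
  {s, t}  = {t} ∪ {s}
  {p, q, r}  = {p, q} ∪ {r}
  {p, r, t}  = {r} ∪ {p, t}
Round 5: +1 →
  {q, s, t}  = S∖{p, r}
Round 6: closed — nothing new.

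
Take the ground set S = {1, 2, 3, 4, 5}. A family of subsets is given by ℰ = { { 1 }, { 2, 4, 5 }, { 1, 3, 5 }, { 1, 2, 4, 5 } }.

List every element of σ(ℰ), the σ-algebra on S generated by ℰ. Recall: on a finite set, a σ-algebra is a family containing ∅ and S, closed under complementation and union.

|σ(ℰ)| = 16.  σ(ℰ) = { {}, { 1 }, { 3 }, { 5 }, { 1, 3 }, { 1, 5 }, { 2, 4 }, { 3, 5 }, { 1, 2, 4 }, { 1, 3, 5 }, { 2, 3, 4 }, { 2, 4, 5 }, { 1, 2, 3, 4 }, { 1, 2, 4, 5 }, { 2, 3, 4, 5 }, S }

Check:
Initial family (6 sets): { {}, { 1 }, { 1, 3, 5 }, { 2, 4, 5 }, { 1, 2, 4, 5 }, S }.
Pass 1: +4 →
  { 3 }  = ᶜ of { 1, 2, 4, 5 }
  { 1, 3 }  = ᶜ of { 2, 4, 5 }
  { 2, 4 }  = ᶜ of { 1, 3, 5 }
  { 2, 3, 4, 5 }  = ᶜ of { 1 }
  [10 total]
Pass 2 adds 3:
  { 1, 2, 4 }  = { 2, 4 } ∪ { 1 }
  { 2, 3, 4 }  = { 3 } ∪ { 2, 4 }
  { 1, 2, 3, 4 }  = { 1, 3 } ∪ { 2, 4 }
  [13 total]
Pass 3: +3 →
  { 5 }  = ᶜ of { 1, 2, 3, 4 }
  { 1, 5 }  = ᶜ of { 2, 3, 4 }
  { 3, 5 }  = ᶜ of { 1, 2, 4 }
  [16 total]
Pass 4 adds nothing — fixpoint reached.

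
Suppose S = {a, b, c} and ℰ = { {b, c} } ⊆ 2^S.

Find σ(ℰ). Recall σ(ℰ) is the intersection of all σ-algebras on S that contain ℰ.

Answer: σ(ℰ) = { {}, {a}, {b, c}, S }

Derivation:
Begin from { {}, {b, c}, S } (that is, ℰ plus ∅ and S).
Step 1 (1 new):
  {a}  = S∖{b, c}
  [4 total]
Step 2: closed — nothing new.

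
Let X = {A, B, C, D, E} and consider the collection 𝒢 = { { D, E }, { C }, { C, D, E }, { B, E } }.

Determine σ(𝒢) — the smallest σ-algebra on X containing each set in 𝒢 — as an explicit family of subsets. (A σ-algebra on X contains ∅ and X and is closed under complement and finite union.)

σ(𝒢) = { ∅, { A }, { B }, { C }, { D }, { E }, { A, B }, { A, C }, { A, D }, { A, E }, { B, C }, { B, D }, { B, E }, { C, D }, { C, E }, { D, E }, { A, B, C }, { A, B, D }, { A, B, E }, { A, C, D }, { A, C, E }, { A, D, E }, { B, C, D }, { B, C, E }, { B, D, E }, { C, D, E }, { A, B, C, D }, { A, B, C, E }, { A, B, D, E }, { A, C, D, E }, { B, C, D, E }, X }

Derivation:
Initial family (6 sets): { ∅, { C }, { B, E }, { D, E }, { C, D, E }, X }.
Pass 1: +7 →
  { A, B }  = complement { C, D, E }
  { A, B, C }  = complement { D, E }
  { A, C, D }  = complement { B, E }
  { B, C, E }  = { C } ∪ { B, E }
  { B, D, E }  = { D, E } ∪ { B, E }
  { A, B, D, E }  = complement { C }
  { B, C, D, E }  = { B, E } ∪ { C, D, E }
  — 13 sets.
Pass 2. New:
  { A }  = complement { B, C, D, E }
  { A, C }  = complement { B, D, E }
  { A, D }  = complement { B, C, E }
  { A, B, E }  = { B, E } ∪ { A, B }
  { A, B, C, D }  = { A, B, C } ∪ { A, C, D }
  { A, B, C, E }  = { B, E } ∪ { A, B, C }
  { A, C, D, E }  = { C, D, E } ∪ { A, C, D }
  — 20 sets.
Pass 3 adds 6:
  { B }  = complement { A, C, D, E }
  { D }  = complement { A, B, C, E }
  { E }  = complement { A, B, C, D }
  { C, D }  = complement { A, B, E }
  { A, B, D }  = { A, D } ∪ { A, B }
  { A, D, E }  = { D, E } ∪ { A, D }
  — 26 sets.
Pass 4: +6 →
  { A, E }  = { E } ∪ { A }
  { B, C }  = complement { A, D, E }
  { B, D }  = { B } ∪ { D }
  { C, E }  = complement { A, B, D }
  { A, C, E }  = { E } ∪ { A, C }
  { B, C, D }  = { C, D } ∪ { B }
  — 32 sets.
Pass 5 adds nothing — fixpoint reached.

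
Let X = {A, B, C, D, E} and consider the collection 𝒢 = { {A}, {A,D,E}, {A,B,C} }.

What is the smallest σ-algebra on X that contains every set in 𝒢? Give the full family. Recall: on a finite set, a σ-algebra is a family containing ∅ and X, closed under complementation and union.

Seed the family with 𝒢 together with ∅ and X: { {}, {A}, {A,B,C}, {A,D,E}, X }.
Iteration 1 (3 new):
  {B,C}  = ᶜ of {A,D,E}
  {D,E}  = ᶜ of {A,B,C}
  {B,C,D,E}  = ᶜ of {A}
Iteration 2: no new sets; the family is a σ-algebra.

Therefore σ(𝒢) = { {}, {A}, {B,C}, {D,E}, {A,B,C}, {A,D,E}, {B,C,D,E}, X } (|σ(𝒢)| = 8).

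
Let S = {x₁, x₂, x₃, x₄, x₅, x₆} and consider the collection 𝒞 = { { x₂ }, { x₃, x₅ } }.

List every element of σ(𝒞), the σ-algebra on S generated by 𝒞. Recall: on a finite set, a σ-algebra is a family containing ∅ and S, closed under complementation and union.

Take S₀ = 𝒞 ∪ {∅, S} = { {  }, { x₂ }, { x₃, x₅ }, S }.
Iteration 1 (3 new):
  { x₂, x₃, x₅ }  = { x₃, x₅ } ∪ { x₂ }
  { x₁, x₂, x₄, x₆ }  = complement { x₃, x₅ }
  { x₁, x₃, x₄, x₅, x₆ }  = complement { x₂ }
Iteration 2. New:
  { x₁, x₄, x₆ }  = complement { x₂, x₃, x₅ }
After Iteration 3 the family is unchanged; done.

|σ(𝒞)| = 8.  σ(𝒞) = { {  }, { x₂ }, { x₃, x₅ }, { x₁, x₄, x₆ }, { x₂, x₃, x₅ }, { x₁, x₂, x₄, x₆ }, { x₁, x₃, x₄, x₅, x₆ }, S }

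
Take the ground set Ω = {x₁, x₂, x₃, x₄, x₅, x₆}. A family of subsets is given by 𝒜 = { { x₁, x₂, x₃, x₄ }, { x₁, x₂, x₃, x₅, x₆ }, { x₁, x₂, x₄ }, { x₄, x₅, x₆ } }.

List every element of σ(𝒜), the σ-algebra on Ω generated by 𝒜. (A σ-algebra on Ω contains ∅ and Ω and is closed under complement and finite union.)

σ(𝒜) (16 sets): { {}, { x₃ }, { x₄ }, { x₁, x₂ }, { x₃, x₄ }, { x₅, x₆ }, { x₁, x₂, x₃ }, { x₁, x₂, x₄ }, { x₃, x₅, x₆ }, { x₄, x₅, x₆ }, { x₁, x₂, x₃, x₄ }, { x₁, x₂, x₅, x₆ }, { x₃, x₄, x₅, x₆ }, { x₁, x₂, x₃, x₅, x₆ }, { x₁, x₂, x₄, x₅, x₆ }, Ω }

Working:
Begin from { {}, { x₁, x₂, x₄ }, { x₄, x₅, x₆ }, { x₁, x₂, x₃, x₄ }, { x₁, x₂, x₃, x₅, x₆ }, Ω } (that is, 𝒜 plus ∅ and Ω).
Round 1. New:
  { x₄ }  = ᶜ of { x₁, x₂, x₃, x₅, x₆ }
  { x₅, x₆ }  = ᶜ of { x₁, x₂, x₃, x₄ }
  { x₁, x₂, x₃ }  = ᶜ of { x₄, x₅, x₆ }
  { x₃, x₅, x₆ }  = ᶜ of { x₁, x₂, x₄ }
  { x₁, x₂, x₄, x₅, x₆ }  = { x₄, x₅, x₆ } ∪ { x₁, x₂, x₄ }
  (now 11)
Round 2. New:
  { x₃ }  = ᶜ of { x₁, x₂, x₄, x₅, x₆ }
  { x₃, x₄, x₅, x₆ }  = { x₃, x₅, x₆ } ∪ { x₄ }
  (now 13)
Round 3: +2 →
  { x₁, x₂ }  = ᶜ of { x₃, x₄, x₅, x₆ }
  { x₃, x₄ }  = { x₃ } ∪ { x₄ }
  (now 15)
Round 4: +1 →
  { x₁, x₂, x₅, x₆ }  = ᶜ of { x₃, x₄ }
  (now 16)
Round 5 adds nothing — fixpoint reached.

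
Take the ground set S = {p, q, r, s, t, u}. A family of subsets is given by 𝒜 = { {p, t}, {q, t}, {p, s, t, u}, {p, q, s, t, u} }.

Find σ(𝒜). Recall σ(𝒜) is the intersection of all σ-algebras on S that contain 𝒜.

Start: 𝒜 ∪ {∅, S} = { ∅, {p, t}, {q, t}, {p, s, t, u}, {p, q, s, t, u}, S }.
Iteration 1 (5 new):
  {r}  = {p, q, s, t, u}ᶜ
  {q, r}  = {p, s, t, u}ᶜ
  {p, q, t}  = {q, t} ∪ {p, t}
  {p, r, s, u}  = {q, t}ᶜ
  {q, r, s, u}  = {p, t}ᶜ
  |family| = 11
Iteration 2. New:
  {p, r, t}  = {r} ∪ {p, t}
  {q, r, t}  = {q, t} ∪ {r}
  {r, s, u}  = {p, q, t}ᶜ
  {p, q, r, t}  = {r} ∪ {p, q, t}
  {p, q, r, s, u}  = {q, r} ∪ {p, r, s, u}
  {p, r, s, t, u}  = {p, s, t, u} ∪ {r}
  {q, r, s, t, u}  = {q, t} ∪ {q, r, s, u}
  |family| = 18
Iteration 3. New:
  {p}  = {q, r, s, t, u}ᶜ
  {q}  = {p, r, s, t, u}ᶜ
  {t}  = {p, q, r, s, u}ᶜ
  {s, u}  = {p, q, r, t}ᶜ
  {p, s, u}  = {q, r, t}ᶜ
  {q, s, u}  = {p, r, t}ᶜ
  |family| = 24
Iteration 4: +8 →
  {p, q}  = {q} ∪ {p}
  {p, r}  = {r} ∪ {p}
  {r, t}  = {t} ∪ {r}
  {p, q, r}  = {q, r} ∪ {p}
  {s, t, u}  = {t} ∪ {s, u}
  {p, q, s, u}  = {q, s, u} ∪ {p, s, u}
  {q, s, t, u}  = {q, s, u} ∪ {q, t}
  {r, s, t, u}  = {t} ∪ {r, s, u}
  |family| = 32
Iteration 5 adds nothing — fixpoint reached.

σ(𝒜) = { ∅, {p}, {q}, {r}, {t}, {p, q}, {p, r}, {p, t}, {q, r}, {q, t}, {r, t}, {s, u}, {p, q, r}, {p, q, t}, {p, r, t}, {p, s, u}, {q, r, t}, {q, s, u}, {r, s, u}, {s, t, u}, {p, q, r, t}, {p, q, s, u}, {p, r, s, u}, {p, s, t, u}, {q, r, s, u}, {q, s, t, u}, {r, s, t, u}, {p, q, r, s, u}, {p, q, s, t, u}, {p, r, s, t, u}, {q, r, s, t, u}, S }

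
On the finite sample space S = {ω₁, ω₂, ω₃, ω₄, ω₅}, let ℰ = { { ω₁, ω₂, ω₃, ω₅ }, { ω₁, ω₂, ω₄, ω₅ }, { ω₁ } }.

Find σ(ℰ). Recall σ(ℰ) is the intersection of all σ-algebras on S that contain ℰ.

Take S₀ = ℰ ∪ {∅, S} = { {}, { ω₁ }, { ω₁, ω₂, ω₃, ω₅ }, { ω₁, ω₂, ω₄, ω₅ }, S }.
Iteration 1 adds 3:
  { ω₃ }  = ᶜ of { ω₁, ω₂, ω₄, ω₅ }
  { ω₄ }  = ᶜ of { ω₁, ω₂, ω₃, ω₅ }
  { ω₂, ω₃, ω₄, ω₅ }  = ᶜ of { ω₁ }
  |family| = 8
Iteration 2. New:
  { ω₁, ω₃ }  = { ω₃ } ∪ { ω₁ }
  { ω₁, ω₄ }  = { ω₄ } ∪ { ω₁ }
  { ω₃, ω₄ }  = { ω₄ } ∪ { ω₃ }
  |family| = 11
Iteration 3 (4 new):
  { ω₁, ω₂, ω₅ }  = ᶜ of { ω₃, ω₄ }
  { ω₁, ω₃, ω₄ }  = { ω₃ } ∪ { ω₁, ω₄ }
  { ω₂, ω₃, ω₅ }  = ᶜ of { ω₁, ω₄ }
  { ω₂, ω₄, ω₅ }  = ᶜ of { ω₁, ω₃ }
  |family| = 15
Iteration 4. New:
  { ω₂, ω₅ }  = ᶜ of { ω₁, ω₃, ω₄ }
  |family| = 16
Iteration 5: already closed under ᶜ and ∪.

Therefore σ(ℰ) = { {}, { ω₁ }, { ω₃ }, { ω₄ }, { ω₁, ω₃ }, { ω₁, ω₄ }, { ω₂, ω₅ }, { ω₃, ω₄ }, { ω₁, ω₂, ω₅ }, { ω₁, ω₃, ω₄ }, { ω₂, ω₃, ω₅ }, { ω₂, ω₄, ω₅ }, { ω₁, ω₂, ω₃, ω₅ }, { ω₁, ω₂, ω₄, ω₅ }, { ω₂, ω₃, ω₄, ω₅ }, S } (|σ(ℰ)| = 16).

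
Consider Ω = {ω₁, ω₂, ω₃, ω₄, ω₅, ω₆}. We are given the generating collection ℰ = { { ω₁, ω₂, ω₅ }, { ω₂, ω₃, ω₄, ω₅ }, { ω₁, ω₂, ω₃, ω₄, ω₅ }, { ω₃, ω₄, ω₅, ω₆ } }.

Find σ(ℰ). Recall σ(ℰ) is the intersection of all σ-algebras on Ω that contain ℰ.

Begin from { {  }, { ω₁, ω₂, ω₅ }, { ω₂, ω₃, ω₄, ω₅ }, { ω₃, ω₄, ω₅, ω₆ }, { ω₁, ω₂, ω₃, ω₄, ω₅ }, Ω } (that is, ℰ plus ∅ and Ω).
Step 1: 5 new —
  { ω₆ }  = complement { ω₁, ω₂, ω₃, ω₄, ω₅ }
  { ω₁, ω₂ }  = complement { ω₃, ω₄, ω₅, ω₆ }
  { ω₁, ω₆ }  = complement { ω₂, ω₃, ω₄, ω₅ }
  { ω₃, ω₄, ω₆ }  = complement { ω₁, ω₂, ω₅ }
  { ω₂, ω₃, ω₄, ω₅, ω₆ }  = { ω₃, ω₄, ω₅, ω₆ } ∪ { ω₂, ω₃, ω₄, ω₅ }
  [11 total]
Step 2 adds 6:
  { ω₁ }  = complement { ω₂, ω₃, ω₄, ω₅, ω₆ }
  { ω₁, ω₂, ω₆ }  = { ω₁, ω₂ } ∪ { ω₁, ω₆ }
  { ω₁, ω₂, ω₅, ω₆ }  = { ω₁, ω₆ } ∪ { ω₁, ω₂, ω₅ }
  { ω₁, ω₃, ω₄, ω₆ }  = { ω₁, ω₆ } ∪ { ω₃, ω₄, ω₆ }
  { ω₁, ω₂, ω₃, ω₄, ω₆ }  = { ω₁, ω₂ } ∪ { ω₃, ω₄, ω₆ }
  { ω₁, ω₃, ω₄, ω₅, ω₆ }  = { ω₃, ω₄, ω₅, ω₆ } ∪ { ω₁, ω₆ }
  [17 total]
Step 3 adds 5:
  { ω₂ }  = complement { ω₁, ω₃, ω₄, ω₅, ω₆ }
  { ω₅ }  = complement { ω₁, ω₂, ω₃, ω₄, ω₆ }
  { ω₂, ω₅ }  = complement { ω₁, ω₃, ω₄, ω₆ }
  { ω₃, ω₄ }  = complement { ω₁, ω₂, ω₅, ω₆ }
  { ω₃, ω₄, ω₅ }  = complement { ω₁, ω₂, ω₆ }
  [22 total]
Step 4. New:
  { ω₁, ω₅ }  = { ω₅ } ∪ { ω₁ }
  { ω₂, ω₆ }  = { ω₂ } ∪ { ω₆ }
  { ω₅, ω₆ }  = { ω₆ } ∪ { ω₅ }
  { ω₁, ω₃, ω₄ }  = { ω₃, ω₄ } ∪ { ω₁ }
  { ω₁, ω₅, ω₆ }  = { ω₁, ω₆ } ∪ { ω₅ }
  { ω₂, ω₃, ω₄ }  = { ω₃, ω₄ } ∪ { ω₂ }
  { ω₂, ω₅, ω₆ }  = { ω₂, ω₅ } ∪ { ω₆ }
  { ω₁, ω₂, ω₃, ω₄ }  = { ω₃, ω₄ } ∪ { ω₁, ω₂ }
  { ω₁, ω₃, ω₄, ω₅ }  = { ω₃, ω₄, ω₅ } ∪ { ω₁ }
  { ω₂, ω₃, ω₄, ω₆ }  = { ω₂ } ∪ { ω₃, ω₄, ω₆ }
  [32 total]
Step 5: stable.

Therefore σ(ℰ) = { {  }, { ω₁ }, { ω₂ }, { ω₅ }, { ω₆ }, { ω₁, ω₂ }, { ω₁, ω₅ }, { ω₁, ω₆ }, { ω₂, ω₅ }, { ω₂, ω₆ }, { ω₃, ω₄ }, { ω₅, ω₆ }, { ω₁, ω₂, ω₅ }, { ω₁, ω₂, ω₆ }, { ω₁, ω₃, ω₄ }, { ω₁, ω₅, ω₆ }, { ω₂, ω₃, ω₄ }, { ω₂, ω₅, ω₆ }, { ω₃, ω₄, ω₅ }, { ω₃, ω₄, ω₆ }, { ω₁, ω₂, ω₃, ω₄ }, { ω₁, ω₂, ω₅, ω₆ }, { ω₁, ω₃, ω₄, ω₅ }, { ω₁, ω₃, ω₄, ω₆ }, { ω₂, ω₃, ω₄, ω₅ }, { ω₂, ω₃, ω₄, ω₆ }, { ω₃, ω₄, ω₅, ω₆ }, { ω₁, ω₂, ω₃, ω₄, ω₅ }, { ω₁, ω₂, ω₃, ω₄, ω₆ }, { ω₁, ω₃, ω₄, ω₅, ω₆ }, { ω₂, ω₃, ω₄, ω₅, ω₆ }, Ω } (|σ(ℰ)| = 32).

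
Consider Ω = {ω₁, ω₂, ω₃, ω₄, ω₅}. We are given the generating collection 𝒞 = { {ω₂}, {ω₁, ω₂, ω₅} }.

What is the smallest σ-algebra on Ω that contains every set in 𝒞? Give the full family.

Initial family (4 sets): { {}, {ω₂}, {ω₁, ω₂, ω₅}, Ω }.
Round 1 (2 new):
  {ω₃, ω₄}  = ᶜ of {ω₁, ω₂, ω₅}
  {ω₁, ω₃, ω₄, ω₅}  = ᶜ of {ω₂}
  |family| = 6
Round 2 adds 1:
  {ω₂, ω₃, ω₄}  = {ω₃, ω₄} ∪ {ω₂}
  |family| = 7
Round 3: 1 new —
  {ω₁, ω₅}  = ᶜ of {ω₂, ω₃, ω₄}
  |family| = 8
Round 4: no new sets; the family is a σ-algebra.

σ(𝒞) = { {}, {ω₂}, {ω₁, ω₅}, {ω₃, ω₄}, {ω₁, ω₂, ω₅}, {ω₂, ω₃, ω₄}, {ω₁, ω₃, ω₄, ω₅}, Ω }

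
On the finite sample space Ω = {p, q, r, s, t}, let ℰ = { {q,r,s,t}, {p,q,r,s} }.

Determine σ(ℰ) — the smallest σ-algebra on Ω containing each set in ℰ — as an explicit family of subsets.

Initial family (4 sets): { ∅, {p,q,r,s}, {q,r,s,t}, Ω }.
Round 1: 2 new —
  {p}  = ᶜ of {q,r,s,t}
  {t}  = ᶜ of {p,q,r,s}
  |family| = 6
Round 2 adds 1:
  {p,t}  = {t} ∪ {p}
  |family| = 7
Round 3. New:
  {q,r,s}  = ᶜ of {p,t}
  |family| = 8
Round 4: stable.

σ(ℰ) = { ∅, {p}, {t}, {p,t}, {q,r,s}, {p,q,r,s}, {q,r,s,t}, Ω }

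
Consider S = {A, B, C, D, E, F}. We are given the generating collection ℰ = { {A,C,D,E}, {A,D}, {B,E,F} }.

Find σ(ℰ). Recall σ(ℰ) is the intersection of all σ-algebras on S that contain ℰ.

Seed the family with ℰ together with ∅ and S: { {}, {A,D}, {B,E,F}, {A,C,D,E}, S }.
Iteration 1 (4 new):
  {B,F}  = {A,C,D,E}ᶜ
  {A,C,D}  = {B,E,F}ᶜ
  {B,C,E,F}  = {A,D}ᶜ
  {A,B,D,E,F}  = {A,D} ∪ {B,E,F}
  |family| = 9
Iteration 2 adds 3:
  {C}  = {A,B,D,E,F}ᶜ
  {A,B,D,F}  = {B,F} ∪ {A,D}
  {A,B,C,D,F}  = {B,F} ∪ {A,C,D}
  |family| = 12
Iteration 3: 3 new —
  {E}  = {A,B,C,D,F}ᶜ
  {C,E}  = {A,B,D,F}ᶜ
  {B,C,F}  = {C} ∪ {B,F}
  |family| = 15
Iteration 4: +1 →
  {A,D,E}  = {B,C,F}ᶜ
  |family| = 16
After Iteration 5 the family is unchanged; done.

Hence σ(ℰ) has 16 members: { {}, {C}, {E}, {A,D}, {B,F}, {C,E}, {A,C,D}, {A,D,E}, {B,C,F}, {B,E,F}, {A,B,D,F}, {A,C,D,E}, {B,C,E,F}, {A,B,C,D,F}, {A,B,D,E,F}, S }.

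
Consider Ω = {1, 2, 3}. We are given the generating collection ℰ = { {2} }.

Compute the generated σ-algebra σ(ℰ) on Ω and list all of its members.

Take S₀ = ℰ ∪ {∅, Ω} = { {}, {2}, Ω }.
Round 1 (1 new):
  {1, 3}  = complement {2}
  |family| = 4
Round 2: closed — nothing new.

σ(ℰ) = { {}, {2}, {1, 3}, Ω }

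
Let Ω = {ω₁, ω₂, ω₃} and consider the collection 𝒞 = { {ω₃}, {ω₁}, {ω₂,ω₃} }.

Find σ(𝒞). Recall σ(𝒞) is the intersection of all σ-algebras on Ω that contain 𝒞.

Answer: σ(𝒞) = { {}, {ω₁}, {ω₂}, {ω₃}, {ω₁,ω₂}, {ω₁,ω₃}, {ω₂,ω₃}, Ω }

Check:
Initial family (5 sets): { {}, {ω₁}, {ω₃}, {ω₂,ω₃}, Ω }.
Pass 1: +2 →
  {ω₁,ω₂}  = ᶜ of {ω₃}
  {ω₁,ω₃}  = {ω₃} ∪ {ω₁}
  [7 total]
Pass 2: 1 new —
  {ω₂}  = ᶜ of {ω₁,ω₃}
  [8 total]
Pass 3: closed — nothing new.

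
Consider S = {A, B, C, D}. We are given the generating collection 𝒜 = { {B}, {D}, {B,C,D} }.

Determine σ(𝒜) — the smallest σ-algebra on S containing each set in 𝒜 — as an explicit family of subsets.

Start: 𝒜 ∪ {∅, S} = { {}, {B}, {D}, {B,C,D}, S }.
Round 1: 4 new —
  {A}  = complement {B,C,D}
  {B,D}  = {D} ∪ {B}
  {A,B,C}  = complement {D}
  {A,C,D}  = complement {B}
  [9 total]
Round 2. New:
  {A,B}  = {B} ∪ {A}
  {A,C}  = complement {B,D}
  {A,D}  = {D} ∪ {A}
  {A,B,D}  = {B,D} ∪ {A}
  [13 total]
Round 3 adds 3:
  {C}  = complement {A,B,D}
  {B,C}  = complement {A,D}
  {C,D}  = complement {A,B}
  [16 total]
After Round 4 the family is unchanged; done.

|σ(𝒜)| = 16.  σ(𝒜) = { {}, {A}, {B}, {C}, {D}, {A,B}, {A,C}, {A,D}, {B,C}, {B,D}, {C,D}, {A,B,C}, {A,B,D}, {A,C,D}, {B,C,D}, S }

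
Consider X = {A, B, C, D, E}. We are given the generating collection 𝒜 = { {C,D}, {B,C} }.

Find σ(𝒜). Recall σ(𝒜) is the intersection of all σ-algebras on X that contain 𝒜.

Begin from { {}, {B,C}, {C,D}, X } (that is, 𝒜 plus ∅ and X).
Step 1 (3 new):
  {A,B,E}  = ᶜ of {C,D}
  {A,D,E}  = ᶜ of {B,C}
  {B,C,D}  = {B,C} ∪ {C,D}
  — 7 sets.
Step 2: +4 →
  {A,E}  = ᶜ of {B,C,D}
  {A,B,C,E}  = {A,B,E} ∪ {B,C}
  {A,B,D,E}  = {A,D,E} ∪ {A,B,E}
  {A,C,D,E}  = {A,D,E} ∪ {C,D}
  — 11 sets.
Step 3: +3 →
  {B}  = ᶜ of {A,C,D,E}
  {C}  = ᶜ of {A,B,D,E}
  {D}  = ᶜ of {A,B,C,E}
  — 14 sets.
Step 4: +2 →
  {B,D}  = {D} ∪ {B}
  {A,C,E}  = {C} ∪ {A,E}
  — 16 sets.
Step 5: stable.

Hence σ(𝒜) has 16 members: { {}, {B}, {C}, {D}, {A,E}, {B,C}, {B,D}, {C,D}, {A,B,E}, {A,C,E}, {A,D,E}, {B,C,D}, {A,B,C,E}, {A,B,D,E}, {A,C,D,E}, X }.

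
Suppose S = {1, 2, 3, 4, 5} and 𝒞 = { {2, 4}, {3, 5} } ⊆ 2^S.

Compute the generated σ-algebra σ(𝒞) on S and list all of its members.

σ(𝒞) (8 sets): { {}, {1}, {2, 4}, {3, 5}, {1, 2, 4}, {1, 3, 5}, {2, 3, 4, 5}, S }

Check:
Take S₀ = 𝒞 ∪ {∅, S} = { {}, {2, 4}, {3, 5}, S }.
Round 1: 3 new —
  {1, 2, 4}  = {3, 5}ᶜ
  {1, 3, 5}  = {2, 4}ᶜ
  {2, 3, 4, 5}  = {3, 5} ∪ {2, 4}
Round 2: 1 new —
  {1}  = {2, 3, 4, 5}ᶜ
Round 3: stable.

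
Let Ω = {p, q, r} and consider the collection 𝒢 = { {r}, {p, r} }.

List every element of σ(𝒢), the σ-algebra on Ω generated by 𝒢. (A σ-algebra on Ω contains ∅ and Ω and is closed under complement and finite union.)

Start: 𝒢 ∪ {∅, Ω} = { ∅, {r}, {p, r}, Ω }.
Step 1: +2 →
  {q}  = {p, r}ᶜ
  {p, q}  = {r}ᶜ
  — 6 sets.
Step 2 adds 1:
  {q, r}  = {r} ∪ {q}
  — 7 sets.
Step 3: 1 new —
  {p}  = {q, r}ᶜ
  — 8 sets.
Step 4 adds nothing — fixpoint reached.

|σ(𝒢)| = 8.  σ(𝒢) = { ∅, {p}, {q}, {r}, {p, q}, {p, r}, {q, r}, Ω }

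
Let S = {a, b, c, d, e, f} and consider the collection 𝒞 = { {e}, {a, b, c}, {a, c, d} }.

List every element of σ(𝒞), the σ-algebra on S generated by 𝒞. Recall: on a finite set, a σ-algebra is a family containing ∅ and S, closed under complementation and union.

Take S₀ = 𝒞 ∪ {∅, S} = { ∅, {e}, {a, b, c}, {a, c, d}, S }.
Step 1. New:
  {b, e, f}  = {a, c, d}ᶜ
  {d, e, f}  = {a, b, c}ᶜ
  {a, b, c, d}  = {a, c, d} ∪ {a, b, c}
  {a, b, c, e}  = {a, b, c} ∪ {e}
  {a, c, d, e}  = {a, c, d} ∪ {e}
  {a, b, c, d, f}  = {e}ᶜ
  [11 total]
Step 2 (7 new):
  {b, f}  = {a, c, d, e}ᶜ
  {d, f}  = {a, b, c, e}ᶜ
  {e, f}  = {a, b, c, d}ᶜ
  {b, d, e, f}  = {b, e, f} ∪ {d, e, f}
  {a, b, c, d, e}  = {a, b, c} ∪ {a, c, d, e}
  {a, b, c, e, f}  = {a, b, c} ∪ {b, e, f}
  {a, c, d, e, f}  = {a, c, d} ∪ {d, e, f}
  [18 total]
Step 3 (7 new):
  {b}  = {a, c, d, e, f}ᶜ
  {d}  = {a, b, c, e, f}ᶜ
  {f}  = {a, b, c, d, e}ᶜ
  {a, c}  = {b, d, e, f}ᶜ
  {b, d, f}  = {b, f} ∪ {d, f}
  {a, b, c, f}  = {a, b, c} ∪ {b, f}
  {a, c, d, f}  = {a, c, d} ∪ {d, f}
  [25 total]
Step 4 adds 6:
  {b, d}  = {b} ∪ {d}
  {b, e}  = {a, c, d, f}ᶜ
  {d, e}  = {a, b, c, f}ᶜ
  {a, c, e}  = {b, d, f}ᶜ
  {a, c, f}  = {f} ∪ {a, c}
  {a, c, e, f}  = {e, f} ∪ {a, c}
  [31 total]
Step 5: 1 new —
  {b, d, e}  = {a, c, f}ᶜ
  [32 total]
Step 6 adds nothing — fixpoint reached.

σ(𝒞) = { ∅, {b}, {d}, {e}, {f}, {a, c}, {b, d}, {b, e}, {b, f}, {d, e}, {d, f}, {e, f}, {a, b, c}, {a, c, d}, {a, c, e}, {a, c, f}, {b, d, e}, {b, d, f}, {b, e, f}, {d, e, f}, {a, b, c, d}, {a, b, c, e}, {a, b, c, f}, {a, c, d, e}, {a, c, d, f}, {a, c, e, f}, {b, d, e, f}, {a, b, c, d, e}, {a, b, c, d, f}, {a, b, c, e, f}, {a, c, d, e, f}, S }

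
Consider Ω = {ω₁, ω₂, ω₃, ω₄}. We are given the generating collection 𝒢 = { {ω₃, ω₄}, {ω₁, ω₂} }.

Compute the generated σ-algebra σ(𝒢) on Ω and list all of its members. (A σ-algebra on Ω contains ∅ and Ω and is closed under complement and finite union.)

σ(𝒢) = { {}, {ω₁, ω₂}, {ω₃, ω₄}, Ω }

Derivation:
Seed the family with 𝒢 together with ∅ and Ω: { {}, {ω₁, ω₂}, {ω₃, ω₄}, Ω }.
Pass 1: already closed under ᶜ and ∪.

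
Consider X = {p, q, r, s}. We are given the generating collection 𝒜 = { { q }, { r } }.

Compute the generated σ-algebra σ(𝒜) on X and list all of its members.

|σ(𝒜)| = 8.  σ(𝒜) = { {  }, { q }, { r }, { p, s }, { q, r }, { p, q, s }, { p, r, s }, X }

Trace:
Start: 𝒜 ∪ {∅, X} = { {  }, { q }, { r }, X }.
Pass 1 adds 3:
  { q, r }  = { r } ∪ { q }
  { p, q, s }  = ᶜ of { r }
  { p, r, s }  = ᶜ of { q }
  (now 7)
Pass 2: +1 →
  { p, s }  = ᶜ of { q, r }
  (now 8)
Pass 3: closed — nothing new.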